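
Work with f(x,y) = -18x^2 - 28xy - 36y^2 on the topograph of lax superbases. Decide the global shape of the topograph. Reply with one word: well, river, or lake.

D = b²−4ac = (-28)² − 4·(-18)·(-36) = -1808
D < 0 ⇒ definite ⇒ every region one sign ⇒ single well

well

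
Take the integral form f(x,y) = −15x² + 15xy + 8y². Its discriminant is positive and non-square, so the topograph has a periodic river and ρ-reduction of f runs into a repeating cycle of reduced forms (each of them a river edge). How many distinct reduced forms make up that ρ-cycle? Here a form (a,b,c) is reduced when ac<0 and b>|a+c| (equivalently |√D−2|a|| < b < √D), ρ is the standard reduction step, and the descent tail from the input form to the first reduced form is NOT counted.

D = 705, ⌊√D⌋ = 26
river: ρ → (8,17,-13)
river: ρ → (-13,9,12)
river: ρ → (12,15,-10)
river: ρ → (-10,25,2)
river: ρ → (2,23,-22)
river: ρ → (-22,21,3)
river: ρ → (3,21,-22)
river: ρ → (-22,23,2)
river: ρ → (2,25,-10)
river: ρ → (-10,15,12)
river: ρ → (12,9,-13)
river: ρ → (-13,17,8)
river: ρ → (8,15,-15)
river: ρ → (-15,15,8)
ρ-cycle length = 14 (tail of 0 descent steps not counted)

14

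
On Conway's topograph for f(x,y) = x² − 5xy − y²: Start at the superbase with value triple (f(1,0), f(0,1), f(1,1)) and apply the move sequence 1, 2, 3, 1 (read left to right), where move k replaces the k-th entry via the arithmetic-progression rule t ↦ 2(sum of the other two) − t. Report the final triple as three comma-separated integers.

start (1,-1,-5) = (f(1,0),f(0,1),f(1,1))
replace slot 1: 2·((-1)+(-5)) − 1 = -13 → (-13,-1,-5)
replace slot 2: 2·((-13)+(-5)) − (-1) = -35 → (-13,-35,-5)
replace slot 3: 2·((-13)+(-35)) − (-5) = -91 → (-13,-35,-91)
replace slot 1: 2·((-35)+(-91)) − (-13) = -239 → (-239,-35,-91)

-239,-35,-91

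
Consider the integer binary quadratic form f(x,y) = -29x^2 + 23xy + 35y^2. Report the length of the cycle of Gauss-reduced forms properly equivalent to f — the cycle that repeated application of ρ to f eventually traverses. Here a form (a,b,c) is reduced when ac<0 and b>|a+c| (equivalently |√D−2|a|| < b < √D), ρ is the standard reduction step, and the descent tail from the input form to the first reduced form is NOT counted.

D = 4589, ⌊√D⌋ = 67
river: ρ → (35,47,-17)
river: ρ → (-17,55,23)
river: ρ → (23,37,-35)
river: ρ → (-35,33,25)
river: ρ → (25,67,-1)
river: ρ → (-1,67,25)
river: ρ → (25,33,-35)
river: ρ → (-35,37,23)
river: ρ → (23,55,-17)
river: ρ → (-17,47,35)
river: ρ → (35,23,-29)
river: ρ → (-29,35,29)
river: ρ → (29,23,-35)
river: ρ → (-35,47,17)
river: ρ → (17,55,-23)
river: ρ → (-23,37,35)
river: ρ → (35,33,-25)
river: ρ → (-25,67,1)
river: ρ → (1,67,-25)
river: ρ → (-25,33,35)
river: ρ → (35,37,-23)
river: ρ → (-23,55,17)
river: ρ → (17,47,-35)
river: ρ → (-35,23,29)
river: ρ → (29,35,-29)
river: ρ → (-29,23,35)
ρ-cycle length = 26 (tail of 0 descent steps not counted)

26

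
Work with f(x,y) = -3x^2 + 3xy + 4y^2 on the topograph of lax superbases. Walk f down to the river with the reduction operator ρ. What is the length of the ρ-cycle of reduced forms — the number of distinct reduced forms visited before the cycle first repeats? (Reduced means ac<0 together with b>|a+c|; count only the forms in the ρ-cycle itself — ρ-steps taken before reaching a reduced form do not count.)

D = 57, ⌊√D⌋ = 7
river: ρ → (4,5,-2)
river: ρ → (-2,7,1)
river: ρ → (1,7,-2)
river: ρ → (-2,5,4)
river: ρ → (4,3,-3)
river: ρ → (-3,3,4)
ρ-cycle length = 6 (tail of 0 descent steps not counted)

6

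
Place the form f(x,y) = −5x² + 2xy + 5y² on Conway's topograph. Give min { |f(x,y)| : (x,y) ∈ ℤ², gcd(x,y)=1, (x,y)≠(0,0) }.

river: ρ → (5,8,-2)
river: ρ → (-2,8,5)
river: ρ → (5,2,-5)
river: ρ → (-5,8,2)
river: ρ → (2,8,-5)
river: ρ → (-5,2,5)
closes: descent 0, river 6
min |a| on river = 2

2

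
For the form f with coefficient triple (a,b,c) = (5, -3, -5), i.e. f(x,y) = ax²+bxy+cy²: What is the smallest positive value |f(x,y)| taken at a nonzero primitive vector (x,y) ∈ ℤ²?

descent: ρ → (-5,3,5)  [lands on river]
river: ρ → (5,7,-3)
river: ρ → (-3,5,7)
river: ρ → (7,9,-1)
river: ρ → (-1,9,7)
river: ρ → (7,5,-3)
river: ρ → (-3,7,5)
river: ρ → (5,3,-5)
river: ρ → (-5,7,3)
river: ρ → (3,5,-7)
river: ρ → (-7,9,1)
river: ρ → (1,9,-7)
river: ρ → (-7,5,3)
river: ρ → (3,7,-5)
closes: descent 1, river 14
min |a| on river = 1

1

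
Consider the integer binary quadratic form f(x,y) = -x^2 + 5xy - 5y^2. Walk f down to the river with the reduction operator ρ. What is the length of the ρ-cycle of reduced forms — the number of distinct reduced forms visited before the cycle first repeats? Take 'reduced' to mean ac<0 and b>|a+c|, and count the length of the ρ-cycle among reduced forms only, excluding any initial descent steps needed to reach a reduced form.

D = 5, ⌊√D⌋ = 2
descent: ρ → (-5,5,-1)
descent: ρ → (-1,1,1)  [lands on river]
river: ρ → (1,1,-1)
ρ-cycle length = 2 (tail of 2 descent steps not counted)

2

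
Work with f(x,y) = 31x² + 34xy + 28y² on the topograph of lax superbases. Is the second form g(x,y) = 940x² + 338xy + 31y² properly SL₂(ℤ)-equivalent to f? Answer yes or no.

D₁ = -2316, D₂ = -2316
f: translate: b→-28 (≡34 mod 62), so (31,34,28)→(31,-28,25)
f: flip: (31,-28,25)→(25,28,31)
f: translate: b→-22 (≡28 mod 50), so (25,28,31)→(25,-22,28)
f: reduced (well bottom): (25,-22,28) with a≤c, −a<b≤a
g: flip: (940,338,31)→(31,-338,940)
g: translate: b→-28 (≡-338 mod 62), so (31,-338,940)→(31,-28,25)
g: flip: (31,-28,25)→(25,28,31)
g: translate: b→-22 (≡28 mod 50), so (25,28,31)→(25,-22,28)
g: reduced (well bottom): (25,-22,28) with a≤c, −a<b≤a
reduced forms (25, -22, 28) vs (25, -22, 28) ⇒ equivalent

yes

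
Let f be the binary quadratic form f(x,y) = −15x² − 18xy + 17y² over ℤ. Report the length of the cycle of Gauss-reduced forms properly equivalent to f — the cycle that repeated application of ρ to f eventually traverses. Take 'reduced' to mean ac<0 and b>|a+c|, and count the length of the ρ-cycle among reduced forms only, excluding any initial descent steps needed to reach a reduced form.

D = 1344, ⌊√D⌋ = 36
descent: ρ → (17,18,-15)  [lands on river]
river: ρ → (-15,12,20)
river: ρ → (20,28,-7)
river: ρ → (-7,28,20)
river: ρ → (20,12,-15)
river: ρ → (-15,18,17)
river: ρ → (17,16,-16)
river: ρ → (-16,16,17)
ρ-cycle length = 8 (tail of 1 descent step not counted)

8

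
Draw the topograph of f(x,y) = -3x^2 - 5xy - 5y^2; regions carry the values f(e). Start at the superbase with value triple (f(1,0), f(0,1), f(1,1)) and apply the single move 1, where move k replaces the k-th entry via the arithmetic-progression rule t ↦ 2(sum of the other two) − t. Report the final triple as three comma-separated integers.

start (-3,-5,-13) = (f(1,0),f(0,1),f(1,1))
replace slot 1: 2·((-5)+(-13)) − (-3) = -33 → (-33,-5,-13)

-33,-5,-13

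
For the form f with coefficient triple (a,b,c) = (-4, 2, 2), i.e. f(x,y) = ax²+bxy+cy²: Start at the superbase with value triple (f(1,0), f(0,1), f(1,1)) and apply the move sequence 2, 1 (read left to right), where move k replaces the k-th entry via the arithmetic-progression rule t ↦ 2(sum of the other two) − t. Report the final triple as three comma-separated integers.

start (-4,2,0) = (f(1,0),f(0,1),f(1,1))
replace slot 2: 2·((-4)+0) − 2 = -10 → (-4,-10,0)
replace slot 1: 2·((-10)+0) − (-4) = -16 → (-16,-10,0)

-16,-10,0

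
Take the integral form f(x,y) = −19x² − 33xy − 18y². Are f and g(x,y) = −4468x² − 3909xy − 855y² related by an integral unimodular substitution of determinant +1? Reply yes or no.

D₁ = -279, D₂ = -279
f is negative-definite; reduce −f:
−f: translate: b→-5 (≡33 mod 38), so (19,33,18)→(19,-5,4)
−f: flip: (19,-5,4)→(4,5,19)
−f: translate: b→-3 (≡5 mod 8), so (4,5,19)→(4,-3,18)
−f: reduced (well bottom): (4,-3,18) with a≤c, −a<b≤a
flip sign back: reduced form of f is (-4,3,-18)
g is negative-definite; reduce −g:
−g: flip: (4468,3909,855)→(855,-3909,4468)
−g: translate: b→-489 (≡-3909 mod 1710), so (855,-3909,4468)→(855,-489,70)
−g: flip: (855,-489,70)→(70,489,855)
−g: translate: b→69 (≡489 mod 140), so (70,489,855)→(70,69,18)
−g: flip: (70,69,18)→(18,-69,70)
−g: translate: b→3 (≡-69 mod 36), so (18,-69,70)→(18,3,4)
−g: flip: (18,3,4)→(4,-3,18)
−g: reduced (well bottom): (4,-3,18) with a≤c, −a<b≤a
flip sign back: reduced form of g is (-4,3,-18)
reduced forms (-4, 3, -18) vs (-4, 3, -18) ⇒ equivalent

yes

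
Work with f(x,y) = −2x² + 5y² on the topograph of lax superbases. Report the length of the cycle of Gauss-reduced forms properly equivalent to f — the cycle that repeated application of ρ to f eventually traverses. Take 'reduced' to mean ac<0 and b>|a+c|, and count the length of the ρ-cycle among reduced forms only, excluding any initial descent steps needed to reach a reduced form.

D = 40, ⌊√D⌋ = 6
descent: ρ → (5,0,-2)
descent: ρ → (-2,4,3)  [lands on river]
river: ρ → (3,2,-3)
river: ρ → (-3,4,2)
river: ρ → (2,4,-3)
river: ρ → (-3,2,3)
river: ρ → (3,4,-2)
ρ-cycle length = 6 (tail of 2 descent steps not counted)

6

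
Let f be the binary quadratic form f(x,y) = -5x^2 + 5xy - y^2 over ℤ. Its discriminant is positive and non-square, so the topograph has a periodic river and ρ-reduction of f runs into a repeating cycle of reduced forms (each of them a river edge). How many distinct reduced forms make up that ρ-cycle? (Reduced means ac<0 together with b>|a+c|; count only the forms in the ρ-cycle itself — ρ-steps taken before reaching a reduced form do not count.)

D = 5, ⌊√D⌋ = 2
descent: ρ → (-1,1,1)  [lands on river]
river: ρ → (1,1,-1)
ρ-cycle length = 2 (tail of 1 descent step not counted)

2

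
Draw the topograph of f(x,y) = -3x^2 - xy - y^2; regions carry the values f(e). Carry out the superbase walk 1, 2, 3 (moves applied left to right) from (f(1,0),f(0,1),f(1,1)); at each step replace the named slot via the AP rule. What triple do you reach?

start (-3,-1,-5) = (f(1,0),f(0,1),f(1,1))
replace slot 1: 2·((-1)+(-5)) − (-3) = -9 → (-9,-1,-5)
replace slot 2: 2·((-9)+(-5)) − (-1) = -27 → (-9,-27,-5)
replace slot 3: 2·((-9)+(-27)) − (-5) = -67 → (-9,-27,-67)

-9,-27,-67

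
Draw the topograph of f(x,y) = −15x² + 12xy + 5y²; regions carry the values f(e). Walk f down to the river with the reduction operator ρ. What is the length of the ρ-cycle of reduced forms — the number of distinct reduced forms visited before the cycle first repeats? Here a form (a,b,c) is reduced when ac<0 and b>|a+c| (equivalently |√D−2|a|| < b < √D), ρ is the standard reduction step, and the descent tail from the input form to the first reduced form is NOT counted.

D = 444, ⌊√D⌋ = 21
river: ρ → (5,18,-6)
river: ρ → (-6,18,5)
river: ρ → (5,12,-15)
river: ρ → (-15,18,2)
river: ρ → (2,18,-15)
river: ρ → (-15,12,5)
ρ-cycle length = 6 (tail of 0 descent steps not counted)

6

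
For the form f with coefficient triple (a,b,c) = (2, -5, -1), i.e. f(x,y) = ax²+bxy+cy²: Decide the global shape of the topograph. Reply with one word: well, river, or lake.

D = b²−4ac = (-5)² − 4·2·(-1) = 33
D > 0 non-square ⇒ indefinite ⇒ periodic river

river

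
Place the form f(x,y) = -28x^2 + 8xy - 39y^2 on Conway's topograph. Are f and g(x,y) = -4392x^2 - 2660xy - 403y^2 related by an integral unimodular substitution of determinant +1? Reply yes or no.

D₁ = -4304, D₂ = -4304
f is negative-definite; reduce −f:
−f: reduced (well bottom): (28,-8,39) with a≤c, −a<b≤a
flip sign back: reduced form of f is (-28,8,-39)
g is negative-definite; reduce −g:
−g: flip: (4392,2660,403)→(403,-2660,4392)
−g: translate: b→-242 (≡-2660 mod 806), so (403,-2660,4392)→(403,-242,39)
−g: flip: (403,-242,39)→(39,242,403)
−g: translate: b→8 (≡242 mod 78), so (39,242,403)→(39,8,28)
−g: flip: (39,8,28)→(28,-8,39)
−g: reduced (well bottom): (28,-8,39) with a≤c, −a<b≤a
flip sign back: reduced form of g is (-28,8,-39)
reduced forms (-28, 8, -39) vs (-28, 8, -39) ⇒ equivalent

yes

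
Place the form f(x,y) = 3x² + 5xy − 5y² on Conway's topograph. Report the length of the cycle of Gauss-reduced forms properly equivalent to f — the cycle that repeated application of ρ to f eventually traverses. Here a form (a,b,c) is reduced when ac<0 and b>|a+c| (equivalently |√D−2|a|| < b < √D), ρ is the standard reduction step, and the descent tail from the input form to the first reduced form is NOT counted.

D = 85, ⌊√D⌋ = 9
river: ρ → (-5,5,3)
river: ρ → (3,7,-3)
river: ρ → (-3,5,5)
river: ρ → (5,5,-3)
river: ρ → (-3,7,3)
river: ρ → (3,5,-5)
ρ-cycle length = 6 (tail of 0 descent steps not counted)

6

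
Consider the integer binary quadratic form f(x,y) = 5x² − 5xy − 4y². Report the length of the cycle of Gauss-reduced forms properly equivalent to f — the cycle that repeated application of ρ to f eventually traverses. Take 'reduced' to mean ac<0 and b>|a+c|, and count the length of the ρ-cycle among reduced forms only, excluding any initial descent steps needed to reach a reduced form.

D = 105, ⌊√D⌋ = 10
descent: ρ → (-4,5,5)  [lands on river]
river: ρ → (5,5,-4)
river: ρ → (-4,3,6)
river: ρ → (6,9,-1)
river: ρ → (-1,9,6)
river: ρ → (6,3,-4)
ρ-cycle length = 6 (tail of 1 descent step not counted)

6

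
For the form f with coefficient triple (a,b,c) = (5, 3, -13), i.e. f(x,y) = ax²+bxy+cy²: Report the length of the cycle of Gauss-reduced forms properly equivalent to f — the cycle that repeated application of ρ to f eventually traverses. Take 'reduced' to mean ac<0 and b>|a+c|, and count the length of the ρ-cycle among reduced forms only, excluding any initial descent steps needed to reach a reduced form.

D = 269, ⌊√D⌋ = 16
descent: ρ → (-13,-3,5)
descent: ρ → (5,13,-5)  [lands on river]
river: ρ → (-5,7,11)
river: ρ → (11,15,-1)
river: ρ → (-1,15,11)
river: ρ → (11,7,-5)
river: ρ → (-5,13,5)
river: ρ → (5,7,-11)
river: ρ → (-11,15,1)
river: ρ → (1,15,-11)
river: ρ → (-11,7,5)
ρ-cycle length = 10 (tail of 2 descent steps not counted)

10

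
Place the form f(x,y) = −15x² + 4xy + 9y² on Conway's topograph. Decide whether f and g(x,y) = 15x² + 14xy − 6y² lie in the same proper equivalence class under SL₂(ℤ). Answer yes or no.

D₁ = 556, D₂ = 556
river cycle of f (length 18): (9, 14, -10), (-10, 6, 13), (13, 20, -3), (-3, 22, 6), (6, 14, -15), (-15, 16, 5), (5, 14, -18), (-18, 22, 1), (1, 22, -18), (-18, 14, 5), … (8 more)
river cycle of g (length 18): (-6, 22, 3), (3, 20, -13), (-13, 6, 10), (10, 14, -9), (-9, 22, 2), (2, 22, -9), (-9, 14, 10), (10, 6, -13), (-13, 20, 3), (3, 22, -6), … (8 more)
cycles differ ⇒ inequivalent

no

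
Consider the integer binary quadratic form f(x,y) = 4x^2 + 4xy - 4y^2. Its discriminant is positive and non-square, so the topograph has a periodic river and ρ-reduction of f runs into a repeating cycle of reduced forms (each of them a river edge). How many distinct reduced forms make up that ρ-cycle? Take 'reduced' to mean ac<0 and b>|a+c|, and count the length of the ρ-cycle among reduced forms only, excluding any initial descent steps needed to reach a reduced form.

D = 80, ⌊√D⌋ = 8
river: ρ → (-4,4,4)
river: ρ → (4,4,-4)
ρ-cycle length = 2 (tail of 0 descent steps not counted)

2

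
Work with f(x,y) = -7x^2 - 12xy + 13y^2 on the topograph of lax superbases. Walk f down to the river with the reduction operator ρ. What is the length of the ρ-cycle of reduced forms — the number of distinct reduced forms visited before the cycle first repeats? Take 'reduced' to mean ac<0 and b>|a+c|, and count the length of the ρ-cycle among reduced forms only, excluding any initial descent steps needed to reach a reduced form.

D = 508, ⌊√D⌋ = 22
descent: ρ → (13,12,-7)  [lands on river]
river: ρ → (-7,16,9)
river: ρ → (9,20,-3)
river: ρ → (-3,22,2)
river: ρ → (2,22,-3)
river: ρ → (-3,20,9)
river: ρ → (9,16,-7)
river: ρ → (-7,12,13)
river: ρ → (13,14,-6)
river: ρ → (-6,22,1)
river: ρ → (1,22,-6)
river: ρ → (-6,14,13)
ρ-cycle length = 12 (tail of 1 descent step not counted)

12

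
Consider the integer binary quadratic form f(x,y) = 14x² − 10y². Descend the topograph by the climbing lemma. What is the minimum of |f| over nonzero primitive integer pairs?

descent: ρ → (-10,20,4)  [lands on river]
river: ρ → (4,20,-10)
closes: descent 1, river 2
min |a| on river = 4

4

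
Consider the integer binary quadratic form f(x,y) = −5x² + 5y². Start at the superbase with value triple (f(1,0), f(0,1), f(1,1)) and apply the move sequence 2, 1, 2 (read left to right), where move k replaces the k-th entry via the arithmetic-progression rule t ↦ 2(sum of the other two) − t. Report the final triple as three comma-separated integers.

start (-5,5,0) = (f(1,0),f(0,1),f(1,1))
replace slot 2: 2·((-5)+0) − 5 = -15 → (-5,-15,0)
replace slot 1: 2·((-15)+0) − (-5) = -25 → (-25,-15,0)
replace slot 2: 2·((-25)+0) − (-15) = -35 → (-25,-35,0)

-25,-35,0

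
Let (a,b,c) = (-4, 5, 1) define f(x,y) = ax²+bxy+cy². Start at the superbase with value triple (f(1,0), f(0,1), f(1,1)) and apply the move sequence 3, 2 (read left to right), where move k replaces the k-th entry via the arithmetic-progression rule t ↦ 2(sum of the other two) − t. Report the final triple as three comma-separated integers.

start (-4,1,2) = (f(1,0),f(0,1),f(1,1))
replace slot 3: 2·((-4)+1) − 2 = -8 → (-4,1,-8)
replace slot 2: 2·((-4)+(-8)) − 1 = -25 → (-4,-25,-8)

-4,-25,-8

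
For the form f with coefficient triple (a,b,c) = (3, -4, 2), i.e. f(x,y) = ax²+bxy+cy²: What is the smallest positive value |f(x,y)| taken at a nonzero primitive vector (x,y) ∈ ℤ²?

translate: b→2 (≡-4 mod 6), so (3,-4,2)→(3,2,1)
flip: (3,2,1)→(1,-2,3)
translate: b→0 (≡-2 mod 2), so (1,-2,3)→(1,0,2)
reduced (well bottom): (1,0,2) with a≤c, −a<b≤a
well minimum = a = 1

1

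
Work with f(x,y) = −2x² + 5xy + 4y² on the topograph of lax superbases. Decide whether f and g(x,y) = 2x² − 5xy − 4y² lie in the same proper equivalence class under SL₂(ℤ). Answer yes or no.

D₁ = 57, D₂ = 57
river cycle of f (length 6): (4, 3, -3), (-3, 3, 4), (4, 5, -2), (-2, 7, 1), (1, 7, -2), (-2, 5, 4)
river cycle of g (length 6): (-4, 5, 2), (2, 7, -1), (-1, 7, 2), (2, 5, -4), (-4, 3, 3), (3, 3, -4)
cycles differ ⇒ inequivalent

no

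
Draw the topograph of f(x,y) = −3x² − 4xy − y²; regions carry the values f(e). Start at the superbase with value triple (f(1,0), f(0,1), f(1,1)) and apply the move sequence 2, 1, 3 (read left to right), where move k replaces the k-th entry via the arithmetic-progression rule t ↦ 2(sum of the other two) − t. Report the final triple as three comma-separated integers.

start (-3,-1,-8) = (f(1,0),f(0,1),f(1,1))
replace slot 2: 2·((-3)+(-8)) − (-1) = -21 → (-3,-21,-8)
replace slot 1: 2·((-21)+(-8)) − (-3) = -55 → (-55,-21,-8)
replace slot 3: 2·((-55)+(-21)) − (-8) = -144 → (-55,-21,-144)

-55,-21,-144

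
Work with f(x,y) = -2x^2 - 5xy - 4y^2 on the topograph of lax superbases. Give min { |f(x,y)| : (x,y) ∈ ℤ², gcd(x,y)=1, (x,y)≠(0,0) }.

translate: b→1 (≡5 mod 4), so (2,5,4)→(2,1,1)
flip: (2,1,1)→(1,-1,2)
translate: b→1 (≡-1 mod 2), so (1,-1,2)→(1,1,2)
reduced (well bottom): (1,1,2) with a≤c, −a<b≤a
well minimum |f| = |-1| = 1 (negative-definite)

1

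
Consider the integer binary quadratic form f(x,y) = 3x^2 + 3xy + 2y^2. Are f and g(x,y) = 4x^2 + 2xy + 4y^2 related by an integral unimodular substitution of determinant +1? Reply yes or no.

D₁ = -15, D₂ = -60
discriminants differ ⇒ not SL₂(ℤ)-equivalent

no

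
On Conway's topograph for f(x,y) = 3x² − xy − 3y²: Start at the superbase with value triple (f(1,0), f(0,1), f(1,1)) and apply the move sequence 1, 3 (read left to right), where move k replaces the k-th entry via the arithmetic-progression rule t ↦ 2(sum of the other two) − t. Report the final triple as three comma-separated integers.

start (3,-3,-1) = (f(1,0),f(0,1),f(1,1))
replace slot 1: 2·((-3)+(-1)) − 3 = -11 → (-11,-3,-1)
replace slot 3: 2·((-11)+(-3)) − (-1) = -27 → (-11,-3,-27)

-11,-3,-27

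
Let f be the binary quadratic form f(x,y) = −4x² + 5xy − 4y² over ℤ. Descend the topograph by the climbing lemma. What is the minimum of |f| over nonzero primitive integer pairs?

translate: b→3 (≡-5 mod 8), so (4,-5,4)→(4,3,3)
flip: (4,3,3)→(3,-3,4)
translate: b→3 (≡-3 mod 6), so (3,-3,4)→(3,3,4)
reduced (well bottom): (3,3,4) with a≤c, −a<b≤a
well minimum |f| = |-3| = 3 (negative-definite)

3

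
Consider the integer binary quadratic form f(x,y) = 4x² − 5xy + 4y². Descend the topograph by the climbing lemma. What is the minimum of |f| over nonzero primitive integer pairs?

translate: b→3 (≡-5 mod 8), so (4,-5,4)→(4,3,3)
flip: (4,3,3)→(3,-3,4)
translate: b→3 (≡-3 mod 6), so (3,-3,4)→(3,3,4)
reduced (well bottom): (3,3,4) with a≤c, −a<b≤a
well minimum = a = 3

3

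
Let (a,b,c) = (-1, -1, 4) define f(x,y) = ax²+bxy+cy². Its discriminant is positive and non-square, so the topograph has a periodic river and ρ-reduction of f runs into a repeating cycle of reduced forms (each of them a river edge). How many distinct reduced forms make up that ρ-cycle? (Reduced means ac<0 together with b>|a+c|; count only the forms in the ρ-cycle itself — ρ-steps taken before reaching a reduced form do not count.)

D = 17, ⌊√D⌋ = 4
descent: ρ → (4,1,-1)
descent: ρ → (-1,3,2)  [lands on river]
river: ρ → (2,1,-2)
river: ρ → (-2,3,1)
river: ρ → (1,3,-2)
river: ρ → (-2,1,2)
river: ρ → (2,3,-1)
ρ-cycle length = 6 (tail of 2 descent steps not counted)

6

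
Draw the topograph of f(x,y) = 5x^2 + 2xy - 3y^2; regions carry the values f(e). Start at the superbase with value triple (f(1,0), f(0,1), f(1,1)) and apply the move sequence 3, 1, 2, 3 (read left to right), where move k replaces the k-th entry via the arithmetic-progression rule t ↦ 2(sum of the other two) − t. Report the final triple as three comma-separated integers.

start (5,-3,4) = (f(1,0),f(0,1),f(1,1))
replace slot 3: 2·(5+(-3)) − 4 = 0 → (5,-3,0)
replace slot 1: 2·((-3)+0) − 5 = -11 → (-11,-3,0)
replace slot 2: 2·((-11)+0) − (-3) = -19 → (-11,-19,0)
replace slot 3: 2·((-11)+(-19)) − 0 = -60 → (-11,-19,-60)

-11,-19,-60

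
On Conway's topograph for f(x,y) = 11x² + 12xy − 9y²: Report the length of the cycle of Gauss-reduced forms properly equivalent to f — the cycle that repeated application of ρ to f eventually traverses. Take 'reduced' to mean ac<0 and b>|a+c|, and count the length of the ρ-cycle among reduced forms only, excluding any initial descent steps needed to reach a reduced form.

D = 540, ⌊√D⌋ = 23
river: ρ → (-9,6,14)
river: ρ → (14,22,-1)
river: ρ → (-1,22,14)
river: ρ → (14,6,-9)
river: ρ → (-9,12,11)
river: ρ → (11,10,-10)
river: ρ → (-10,10,11)
river: ρ → (11,12,-9)
ρ-cycle length = 8 (tail of 0 descent steps not counted)

8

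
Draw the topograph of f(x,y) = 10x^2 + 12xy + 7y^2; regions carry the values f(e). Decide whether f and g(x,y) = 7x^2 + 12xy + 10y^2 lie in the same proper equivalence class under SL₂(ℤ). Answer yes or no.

D₁ = -136, D₂ = -136
f: translate: b→-8 (≡12 mod 20), so (10,12,7)→(10,-8,5)
f: flip: (10,-8,5)→(5,8,10)
f: translate: b→-2 (≡8 mod 10), so (5,8,10)→(5,-2,7)
f: reduced (well bottom): (5,-2,7) with a≤c, −a<b≤a
g: translate: b→-2 (≡12 mod 14), so (7,12,10)→(7,-2,5)
g: flip: (7,-2,5)→(5,2,7)
g: reduced (well bottom): (5,2,7) with a≤c, −a<b≤a
reduced forms (5, -2, 7) vs (5, 2, 7) ⇒ inequivalent

no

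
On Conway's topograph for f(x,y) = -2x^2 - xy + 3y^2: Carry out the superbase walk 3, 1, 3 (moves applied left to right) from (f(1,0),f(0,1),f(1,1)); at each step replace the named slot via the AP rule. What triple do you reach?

start (-2,3,0) = (f(1,0),f(0,1),f(1,1))
replace slot 3: 2·((-2)+3) − 0 = 2 → (-2,3,2)
replace slot 1: 2·(3+2) − (-2) = 12 → (12,3,2)
replace slot 3: 2·(12+3) − 2 = 28 → (12,3,28)

12,3,28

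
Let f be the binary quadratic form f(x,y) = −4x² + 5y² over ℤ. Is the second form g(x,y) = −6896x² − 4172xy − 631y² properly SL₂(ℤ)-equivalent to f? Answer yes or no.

D₁ = 80, D₂ = 80
river cycle of f (length 2): (-4, 8, 1), (1, 8, -4)
river cycle of g (length 2): (-4, 8, 1), (1, 8, -4)
cycles coincide ⇒ equivalent

yes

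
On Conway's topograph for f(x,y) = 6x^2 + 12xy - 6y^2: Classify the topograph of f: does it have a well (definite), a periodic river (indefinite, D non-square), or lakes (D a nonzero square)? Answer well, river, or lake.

D = b²−4ac = 12² − 4·6·(-6) = 288
D > 0 non-square ⇒ indefinite ⇒ periodic river

river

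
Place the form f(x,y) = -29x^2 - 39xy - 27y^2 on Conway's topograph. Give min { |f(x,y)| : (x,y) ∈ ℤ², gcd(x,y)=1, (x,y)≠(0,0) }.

translate: b→-19 (≡39 mod 58), so (29,39,27)→(29,-19,17)
flip: (29,-19,17)→(17,19,29)
translate: b→-15 (≡19 mod 34), so (17,19,29)→(17,-15,27)
reduced (well bottom): (17,-15,27) with a≤c, −a<b≤a
well minimum |f| = |-17| = 17 (negative-definite)

17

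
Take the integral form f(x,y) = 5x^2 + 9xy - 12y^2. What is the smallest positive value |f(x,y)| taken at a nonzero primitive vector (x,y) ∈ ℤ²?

river: ρ → (-12,15,2)
river: ρ → (2,17,-4)
river: ρ → (-4,15,6)
river: ρ → (6,9,-10)
river: ρ → (-10,11,5)
river: ρ → (5,9,-12)
closes: descent 0, river 6
min |a| on river = 2

2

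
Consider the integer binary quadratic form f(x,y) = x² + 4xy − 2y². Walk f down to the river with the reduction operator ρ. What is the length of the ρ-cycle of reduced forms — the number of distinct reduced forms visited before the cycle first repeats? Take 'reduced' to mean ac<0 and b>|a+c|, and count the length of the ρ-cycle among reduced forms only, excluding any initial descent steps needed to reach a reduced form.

D = 24, ⌊√D⌋ = 4
river: ρ → (-2,4,1)
river: ρ → (1,4,-2)
ρ-cycle length = 2 (tail of 0 descent steps not counted)

2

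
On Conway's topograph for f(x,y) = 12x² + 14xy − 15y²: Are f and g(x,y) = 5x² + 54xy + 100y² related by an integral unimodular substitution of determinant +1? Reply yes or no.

D₁ = 916, D₂ = 916
river cycle of f (length 18): (-15, 16, 11), (11, 28, -3), (-3, 26, 20), (20, 14, -9), (-9, 22, 12), (12, 26, -5), (-5, 24, 17), (17, 10, -12), (-12, 14, 15), (15, 16, -11), … (8 more)
river cycle of g (length 18): (5, 24, -17), (-17, 10, 12), (12, 14, -15), (-15, 16, 11), (11, 28, -3), (-3, 26, 20), (20, 14, -9), (-9, 22, 12), (12, 26, -5), (-5, 24, 17), … (8 more)
cycles coincide ⇒ equivalent

yes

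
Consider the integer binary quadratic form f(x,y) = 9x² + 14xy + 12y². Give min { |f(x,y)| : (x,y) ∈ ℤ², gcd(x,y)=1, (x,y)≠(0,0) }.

translate: b→-4 (≡14 mod 18), so (9,14,12)→(9,-4,7)
flip: (9,-4,7)→(7,4,9)
reduced (well bottom): (7,4,9) with a≤c, −a<b≤a
well minimum = a = 7

7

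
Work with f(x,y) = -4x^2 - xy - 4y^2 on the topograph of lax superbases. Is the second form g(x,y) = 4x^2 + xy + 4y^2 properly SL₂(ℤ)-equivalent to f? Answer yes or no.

D₁ = -63, D₂ = -63
f is negative-definite; reduce −f:
−f: reduced (well bottom): (4,1,4) with a≤c, −a<b≤a
flip sign back: reduced form of f is (-4,-1,-4)
g: reduced (well bottom): (4,1,4) with a≤c, −a<b≤a
reduced forms (-4, -1, -4) vs (4, 1, 4) ⇒ inequivalent

no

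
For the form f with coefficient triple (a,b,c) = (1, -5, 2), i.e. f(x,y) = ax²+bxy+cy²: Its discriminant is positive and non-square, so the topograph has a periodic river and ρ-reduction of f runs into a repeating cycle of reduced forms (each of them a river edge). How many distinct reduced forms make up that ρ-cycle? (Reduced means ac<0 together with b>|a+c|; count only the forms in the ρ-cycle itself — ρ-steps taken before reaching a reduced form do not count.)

D = 17, ⌊√D⌋ = 4
descent: ρ → (2,1,-2)  [lands on river]
river: ρ → (-2,3,1)
river: ρ → (1,3,-2)
river: ρ → (-2,1,2)
river: ρ → (2,3,-1)
river: ρ → (-1,3,2)
ρ-cycle length = 6 (tail of 1 descent step not counted)

6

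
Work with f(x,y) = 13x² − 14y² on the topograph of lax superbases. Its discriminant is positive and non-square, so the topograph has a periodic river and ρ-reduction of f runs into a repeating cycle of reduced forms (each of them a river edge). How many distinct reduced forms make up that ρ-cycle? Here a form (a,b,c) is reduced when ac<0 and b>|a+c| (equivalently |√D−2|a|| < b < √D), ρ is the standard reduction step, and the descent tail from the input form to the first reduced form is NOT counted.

D = 728, ⌊√D⌋ = 26
descent: ρ → (-14,0,13)
descent: ρ → (13,26,-1)  [lands on river]
river: ρ → (-1,26,13)
ρ-cycle length = 2 (tail of 2 descent steps not counted)

2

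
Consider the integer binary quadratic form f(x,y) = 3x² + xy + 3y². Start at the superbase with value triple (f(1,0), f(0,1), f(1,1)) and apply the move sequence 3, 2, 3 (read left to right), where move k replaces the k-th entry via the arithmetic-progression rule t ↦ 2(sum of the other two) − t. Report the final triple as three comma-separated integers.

start (3,3,7) = (f(1,0),f(0,1),f(1,1))
replace slot 3: 2·(3+3) − 7 = 5 → (3,3,5)
replace slot 2: 2·(3+5) − 3 = 13 → (3,13,5)
replace slot 3: 2·(3+13) − 5 = 27 → (3,13,27)

3,13,27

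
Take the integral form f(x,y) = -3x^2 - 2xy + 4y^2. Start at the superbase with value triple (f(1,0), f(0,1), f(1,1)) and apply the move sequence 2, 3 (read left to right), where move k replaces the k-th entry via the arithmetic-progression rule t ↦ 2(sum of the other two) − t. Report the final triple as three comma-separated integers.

start (-3,4,-1) = (f(1,0),f(0,1),f(1,1))
replace slot 2: 2·((-3)+(-1)) − 4 = -12 → (-3,-12,-1)
replace slot 3: 2·((-3)+(-12)) − (-1) = -29 → (-3,-12,-29)

-3,-12,-29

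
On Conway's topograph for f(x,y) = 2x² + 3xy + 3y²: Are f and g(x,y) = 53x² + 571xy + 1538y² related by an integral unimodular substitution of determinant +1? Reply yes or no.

D₁ = -15, D₂ = -15
f: translate: b→-1 (≡3 mod 4), so (2,3,3)→(2,-1,2)
f: flip: (2,-1,2)→(2,1,2)
f: reduced (well bottom): (2,1,2) with a≤c, −a<b≤a
g: translate: b→41 (≡571 mod 106), so (53,571,1538)→(53,41,8)
g: flip: (53,41,8)→(8,-41,53)
g: translate: b→7 (≡-41 mod 16), so (8,-41,53)→(8,7,2)
g: flip: (8,7,2)→(2,-7,8)
g: translate: b→1 (≡-7 mod 4), so (2,-7,8)→(2,1,2)
g: reduced (well bottom): (2,1,2) with a≤c, −a<b≤a
reduced forms (2, 1, 2) vs (2, 1, 2) ⇒ equivalent

yes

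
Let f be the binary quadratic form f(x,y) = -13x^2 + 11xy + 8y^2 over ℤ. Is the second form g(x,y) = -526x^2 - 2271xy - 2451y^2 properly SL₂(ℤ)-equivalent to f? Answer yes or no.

D₁ = 537, D₂ = 537
river cycle of f (length 16): (8, 21, -3), (-3, 21, 8), (8, 11, -13), (-13, 15, 6), (6, 21, -4), (-4, 19, 11), (11, 3, -12), (-12, 21, 2), (2, 23, -1), (-1, 23, 2), … (6 more)
river cycle of g (length 16): (-13, 11, 8), (8, 21, -3), (-3, 21, 8), (8, 11, -13), (-13, 15, 6), (6, 21, -4), (-4, 19, 11), (11, 3, -12), (-12, 21, 2), (2, 23, -1), … (6 more)
cycles coincide ⇒ equivalent

yes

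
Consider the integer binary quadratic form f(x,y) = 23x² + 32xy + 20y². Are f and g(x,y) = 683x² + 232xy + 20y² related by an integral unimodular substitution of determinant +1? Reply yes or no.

D₁ = -816, D₂ = -816
f: translate: b→-14 (≡32 mod 46), so (23,32,20)→(23,-14,11)
f: flip: (23,-14,11)→(11,14,23)
f: translate: b→-8 (≡14 mod 22), so (11,14,23)→(11,-8,20)
f: reduced (well bottom): (11,-8,20) with a≤c, −a<b≤a
g: flip: (683,232,20)→(20,-232,683)
g: translate: b→8 (≡-232 mod 40), so (20,-232,683)→(20,8,11)
g: flip: (20,8,11)→(11,-8,20)
g: reduced (well bottom): (11,-8,20) with a≤c, −a<b≤a
reduced forms (11, -8, 20) vs (11, -8, 20) ⇒ equivalent

yes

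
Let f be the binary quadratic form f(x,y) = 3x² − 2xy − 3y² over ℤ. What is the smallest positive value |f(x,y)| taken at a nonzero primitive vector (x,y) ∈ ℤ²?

descent: ρ → (-3,2,3)  [lands on river]
river: ρ → (3,4,-2)
river: ρ → (-2,4,3)
river: ρ → (3,2,-3)
river: ρ → (-3,4,2)
river: ρ → (2,4,-3)
closes: descent 1, river 6
min |a| on river = 2

2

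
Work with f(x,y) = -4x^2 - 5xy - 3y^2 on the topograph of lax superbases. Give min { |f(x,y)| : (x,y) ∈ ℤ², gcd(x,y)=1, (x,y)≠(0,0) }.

translate: b→-3 (≡5 mod 8), so (4,5,3)→(4,-3,2)
flip: (4,-3,2)→(2,3,4)
translate: b→-1 (≡3 mod 4), so (2,3,4)→(2,-1,3)
reduced (well bottom): (2,-1,3) with a≤c, −a<b≤a
well minimum |f| = |-2| = 2 (negative-definite)

2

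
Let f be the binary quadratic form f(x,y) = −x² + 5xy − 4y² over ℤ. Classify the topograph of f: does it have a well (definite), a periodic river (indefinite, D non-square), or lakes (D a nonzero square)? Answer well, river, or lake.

D = b²−4ac = 5² − 4·(-1)·(-4) = 9
D = 3² is a perfect square ⇒ form factors over ℤ ⇒ lakes

lake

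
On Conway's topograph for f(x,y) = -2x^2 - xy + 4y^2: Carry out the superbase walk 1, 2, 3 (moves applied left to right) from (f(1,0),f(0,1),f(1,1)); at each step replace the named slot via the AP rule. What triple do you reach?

start (-2,4,1) = (f(1,0),f(0,1),f(1,1))
replace slot 1: 2·(4+1) − (-2) = 12 → (12,4,1)
replace slot 2: 2·(12+1) − 4 = 22 → (12,22,1)
replace slot 3: 2·(12+22) − 1 = 67 → (12,22,67)

12,22,67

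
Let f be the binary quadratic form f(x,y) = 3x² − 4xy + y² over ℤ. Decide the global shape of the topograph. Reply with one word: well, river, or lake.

D = b²−4ac = (-4)² − 4·3·1 = 4
D = 2² is a perfect square ⇒ form factors over ℤ ⇒ lakes

lake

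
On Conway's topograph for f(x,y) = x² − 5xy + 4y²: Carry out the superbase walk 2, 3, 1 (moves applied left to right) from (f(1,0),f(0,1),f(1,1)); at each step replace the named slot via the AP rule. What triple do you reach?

start (1,4,0) = (f(1,0),f(0,1),f(1,1))
replace slot 2: 2·(1+0) − 4 = -2 → (1,-2,0)
replace slot 3: 2·(1+(-2)) − 0 = -2 → (1,-2,-2)
replace slot 1: 2·((-2)+(-2)) − 1 = -9 → (-9,-2,-2)

-9,-2,-2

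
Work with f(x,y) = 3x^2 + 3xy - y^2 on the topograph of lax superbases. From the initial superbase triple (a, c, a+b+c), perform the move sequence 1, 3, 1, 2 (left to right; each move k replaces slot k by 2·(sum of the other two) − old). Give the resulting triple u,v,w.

start (3,-1,5) = (f(1,0),f(0,1),f(1,1))
replace slot 1: 2·((-1)+5) − 3 = 5 → (5,-1,5)
replace slot 3: 2·(5+(-1)) − 5 = 3 → (5,-1,3)
replace slot 1: 2·((-1)+3) − 5 = -1 → (-1,-1,3)
replace slot 2: 2·((-1)+3) − (-1) = 5 → (-1,5,3)

-1,5,3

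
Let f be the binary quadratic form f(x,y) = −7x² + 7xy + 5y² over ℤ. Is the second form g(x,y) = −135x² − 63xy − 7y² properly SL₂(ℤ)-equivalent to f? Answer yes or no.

D₁ = 189, D₂ = 189
river cycle of f (length 4): (5, 13, -1), (-1, 13, 5), (5, 7, -7), (-7, 7, 5)
river cycle of g (length 4): (-7, 7, 5), (5, 13, -1), (-1, 13, 5), (5, 7, -7)
cycles coincide ⇒ equivalent

yes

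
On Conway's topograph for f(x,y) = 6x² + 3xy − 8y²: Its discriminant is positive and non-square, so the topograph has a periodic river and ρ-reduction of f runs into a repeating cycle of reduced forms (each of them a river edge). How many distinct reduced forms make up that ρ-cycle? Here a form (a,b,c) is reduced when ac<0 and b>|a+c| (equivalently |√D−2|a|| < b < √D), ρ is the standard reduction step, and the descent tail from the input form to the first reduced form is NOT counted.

D = 201, ⌊√D⌋ = 14
river: ρ → (-8,13,1)
river: ρ → (1,13,-8)
river: ρ → (-8,3,6)
river: ρ → (6,9,-5)
river: ρ → (-5,11,4)
river: ρ → (4,13,-2)
river: ρ → (-2,11,10)
river: ρ → (10,9,-3)
river: ρ → (-3,9,10)
river: ρ → (10,11,-2)
river: ρ → (-2,13,4)
river: ρ → (4,11,-5)
river: ρ → (-5,9,6)
river: ρ → (6,3,-8)
ρ-cycle length = 14 (tail of 0 descent steps not counted)

14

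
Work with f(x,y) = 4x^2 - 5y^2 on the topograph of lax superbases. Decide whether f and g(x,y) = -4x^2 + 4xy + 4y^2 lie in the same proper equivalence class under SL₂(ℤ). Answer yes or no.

D₁ = 80, D₂ = 80
river cycle of f (length 2): (4, 8, -1), (-1, 8, 4)
river cycle of g (length 2): (4, 4, -4), (-4, 4, 4)
cycles differ ⇒ inequivalent

no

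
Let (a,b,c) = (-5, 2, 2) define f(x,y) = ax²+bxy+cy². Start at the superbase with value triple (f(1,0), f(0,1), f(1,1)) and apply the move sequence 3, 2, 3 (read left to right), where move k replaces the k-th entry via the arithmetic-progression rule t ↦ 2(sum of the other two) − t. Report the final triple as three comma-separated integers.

start (-5,2,-1) = (f(1,0),f(0,1),f(1,1))
replace slot 3: 2·((-5)+2) − (-1) = -5 → (-5,2,-5)
replace slot 2: 2·((-5)+(-5)) − 2 = -22 → (-5,-22,-5)
replace slot 3: 2·((-5)+(-22)) − (-5) = -49 → (-5,-22,-49)

-5,-22,-49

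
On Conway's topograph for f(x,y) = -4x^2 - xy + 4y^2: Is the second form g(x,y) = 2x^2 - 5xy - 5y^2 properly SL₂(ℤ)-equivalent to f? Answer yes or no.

D₁ = 65, D₂ = 65
river cycle of f (length 6): (4, 1, -4), (-4, 7, 1), (1, 7, -4), (-4, 1, 4), (4, 7, -1), (-1, 7, 4)
river cycle of g (length 6): (-5, 5, 2), (2, 7, -2), (-2, 5, 5), (5, 5, -2), (-2, 7, 2), (2, 5, -5)
cycles differ ⇒ inequivalent

no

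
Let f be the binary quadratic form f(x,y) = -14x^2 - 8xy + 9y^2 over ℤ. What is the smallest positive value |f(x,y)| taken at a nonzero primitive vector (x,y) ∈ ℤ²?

descent: ρ → (9,8,-14)  [lands on river]
river: ρ → (-14,20,3)
river: ρ → (3,22,-7)
river: ρ → (-7,20,6)
river: ρ → (6,16,-13)
river: ρ → (-13,10,9)
closes: descent 1, river 6
min |a| on river = 3

3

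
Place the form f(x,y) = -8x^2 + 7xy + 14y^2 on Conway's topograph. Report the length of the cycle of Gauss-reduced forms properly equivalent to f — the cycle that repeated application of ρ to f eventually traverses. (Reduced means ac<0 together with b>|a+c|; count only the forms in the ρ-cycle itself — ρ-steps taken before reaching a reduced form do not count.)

D = 497, ⌊√D⌋ = 22
river: ρ → (14,21,-1)
river: ρ → (-1,21,14)
river: ρ → (14,7,-8)
river: ρ → (-8,9,13)
river: ρ → (13,17,-4)
river: ρ → (-4,15,17)
river: ρ → (17,19,-2)
river: ρ → (-2,21,7)
river: ρ → (7,21,-2)
river: ρ → (-2,19,17)
river: ρ → (17,15,-4)
river: ρ → (-4,17,13)
river: ρ → (13,9,-8)
river: ρ → (-8,7,14)
ρ-cycle length = 14 (tail of 0 descent steps not counted)

14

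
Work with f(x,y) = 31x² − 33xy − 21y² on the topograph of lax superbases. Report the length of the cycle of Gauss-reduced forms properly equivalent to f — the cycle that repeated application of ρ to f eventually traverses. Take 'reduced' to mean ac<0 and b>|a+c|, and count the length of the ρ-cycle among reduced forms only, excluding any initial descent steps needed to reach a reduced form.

D = 3693, ⌊√D⌋ = 60
descent: ρ → (-21,33,31)  [lands on river]
river: ρ → (31,29,-23)
river: ρ → (-23,17,37)
river: ρ → (37,57,-3)
river: ρ → (-3,57,37)
river: ρ → (37,17,-23)
river: ρ → (-23,29,31)
river: ρ → (31,33,-21)
river: ρ → (-21,51,13)
river: ρ → (13,53,-17)
river: ρ → (-17,49,19)
river: ρ → (19,27,-39)
river: ρ → (-39,51,7)
river: ρ → (7,47,-53)
river: ρ → (-53,59,1)
river: ρ → (1,59,-53)
river: ρ → (-53,47,7)
river: ρ → (7,51,-39)
river: ρ → (-39,27,19)
river: ρ → (19,49,-17)
river: ρ → (-17,53,13)
river: ρ → (13,51,-21)
ρ-cycle length = 22 (tail of 1 descent step not counted)

22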